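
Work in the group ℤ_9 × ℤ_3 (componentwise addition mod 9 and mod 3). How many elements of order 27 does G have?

An element (a,b) has order lcm(ord(a), ord(b)); count pairs with lcm equal to 27.
Enumerating gives 0 such elements.

0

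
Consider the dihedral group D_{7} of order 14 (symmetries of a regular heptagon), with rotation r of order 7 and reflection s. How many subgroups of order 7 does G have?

1

|G| = 14 and 7 | 14, so subgroups of order 7 are possible by Lagrange.
The subgroups of order 7 are: {e, r, r^2, r^3, r^4, r^5, r^6}.
So G has 1 subgroup of order 7.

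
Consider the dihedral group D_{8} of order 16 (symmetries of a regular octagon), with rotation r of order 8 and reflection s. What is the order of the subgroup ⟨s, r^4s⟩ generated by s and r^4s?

4

|⟨s⟩| = 2 and |⟨r^4s⟩| = 2, so |H| is a multiple of lcm(2, 2) = 2 and divides |G| = 16.
Closing under the operation: H = {e, r^4, s, r^4s}, so |H| = 4.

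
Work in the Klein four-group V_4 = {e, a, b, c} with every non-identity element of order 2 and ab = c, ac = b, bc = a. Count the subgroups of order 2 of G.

3

|G| = 4 and 2 | 4, so subgroups of order 2 are possible by Lagrange.
The subgroups of order 2 are: {e, a}; {e, b}; {e, c}.
So G has 3 subgroups of order 2.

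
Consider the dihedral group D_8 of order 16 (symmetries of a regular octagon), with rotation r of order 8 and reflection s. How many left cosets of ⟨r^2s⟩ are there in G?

8

|⟨r^2s⟩| = 2 and |G| = 16.
By Lagrange, [G : H] = |G|/|H| = 16/2 = 8.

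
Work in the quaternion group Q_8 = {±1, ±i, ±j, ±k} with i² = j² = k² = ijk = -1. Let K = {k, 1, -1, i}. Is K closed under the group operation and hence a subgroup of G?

No

k ∈ K but its inverse -k ∉ K, so K is not a subgroup.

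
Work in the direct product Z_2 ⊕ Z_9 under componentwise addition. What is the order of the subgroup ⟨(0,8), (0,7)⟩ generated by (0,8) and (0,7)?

9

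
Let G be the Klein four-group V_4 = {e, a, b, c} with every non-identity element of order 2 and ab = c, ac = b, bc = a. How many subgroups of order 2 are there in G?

|G| = 4 and 2 | 4, so subgroups of order 2 are possible by Lagrange.
The subgroups of order 2 are: {e, a}; {e, b}; {e, c}.
So G has 3 subgroups of order 2.

3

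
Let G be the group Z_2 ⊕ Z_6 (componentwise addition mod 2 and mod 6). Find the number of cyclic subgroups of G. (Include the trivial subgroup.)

8

A cyclic subgroup of order d is generated by each of its φ(d) elements of order d, so the cyclic subgroups of order d number (#elements of order d)/φ(d).
Cyclic subgroups by order — order 1: 1; order 2: 3; order 3: 1; order 6: 3.
Total: 8.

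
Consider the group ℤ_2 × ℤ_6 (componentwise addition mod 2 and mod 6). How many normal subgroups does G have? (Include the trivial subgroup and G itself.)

10

G is abelian, so every subgroup is normal.
G has 10 subgroups in total, hence 10 normal subgroups.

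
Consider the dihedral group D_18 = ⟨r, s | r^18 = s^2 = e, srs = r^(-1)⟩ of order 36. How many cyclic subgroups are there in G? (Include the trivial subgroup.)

Each element a generates a cyclic subgroup ⟨a⟩; distinct elements may generate the same one (a cyclic group of order d has φ(d) generators).
Cyclic subgroups by order — order 1: 1; order 2: 19; order 3: 1; order 6: 1; order 9: 1; order 18: 1.
Total: 24.

24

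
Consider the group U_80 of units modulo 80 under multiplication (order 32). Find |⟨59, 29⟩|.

|⟨59⟩| = 4 and |⟨29⟩| = 4, so |H| is a multiple of lcm(4, 4) = 4 and divides |G| = 32.
Closing under the operation: H = {1, 19, 29, 31, 41, 59, 69, 71}, so |H| = 8.

8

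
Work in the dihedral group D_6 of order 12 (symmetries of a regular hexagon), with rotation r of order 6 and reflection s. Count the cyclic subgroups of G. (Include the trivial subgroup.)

10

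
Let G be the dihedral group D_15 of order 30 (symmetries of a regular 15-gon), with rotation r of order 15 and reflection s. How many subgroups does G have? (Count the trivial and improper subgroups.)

|G| = 30, so by Lagrange every subgroup order divides 30. Divisors: 1, 2, 3, 5, 6, 10, 15, 30.
Subgroups by order — order 1: 1; order 2: 15; order 3: 1; order 5: 1; order 6: 5; order 10: 3; order 15: 1; order 30: 1.
Total: 1 + 15 + 1 + 1 + 5 + 3 + 1 + 1 = 28.

28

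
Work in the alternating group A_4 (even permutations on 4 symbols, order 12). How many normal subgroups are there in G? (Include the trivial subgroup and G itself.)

G has 10 subgroups. Checking conjugation-invariance by order — order 1: 1/1 normal; order 2: 0/3 normal; order 3: 0/4 normal; order 4: 1/1 normal; order 12: 1/1 normal.
Total normal subgroups: 3.

3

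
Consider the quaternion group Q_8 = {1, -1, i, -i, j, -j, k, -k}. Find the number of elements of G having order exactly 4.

6

The elements of order 4 are: i, -i, j, -j, k, -k.
That's 6.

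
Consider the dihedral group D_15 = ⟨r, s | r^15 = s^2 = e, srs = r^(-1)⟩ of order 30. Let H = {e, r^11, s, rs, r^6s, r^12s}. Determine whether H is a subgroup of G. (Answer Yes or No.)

r^11 ∈ H but its inverse r^4 ∉ H, so H is not a subgroup.

No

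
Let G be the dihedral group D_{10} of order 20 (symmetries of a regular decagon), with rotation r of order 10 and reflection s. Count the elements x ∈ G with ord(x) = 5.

The elements of order 5 are: r^2, r^4, r^6, r^8.
That's 4.

4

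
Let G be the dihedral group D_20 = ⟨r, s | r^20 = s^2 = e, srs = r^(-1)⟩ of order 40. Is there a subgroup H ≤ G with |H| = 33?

No

33 does not divide |G| = 40, so by Lagrange no subgroup of order 33 exists.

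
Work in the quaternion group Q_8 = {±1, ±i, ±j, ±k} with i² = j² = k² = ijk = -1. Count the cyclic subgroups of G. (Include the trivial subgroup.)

Group the elements of G by the cyclic subgroup they generate; each cyclic subgroup of order d accounts for φ(d) elements.
Cyclic subgroups by order — order 1: 1; order 2: 1; order 4: 3.
Total: 5.

5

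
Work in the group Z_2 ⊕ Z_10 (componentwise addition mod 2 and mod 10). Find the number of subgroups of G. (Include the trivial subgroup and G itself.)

10

|G| = 20, so by Lagrange every subgroup order divides 20. Divisors: 1, 2, 4, 5, 10, 20.
Subgroups by order — order 1: 1; order 2: 3; order 4: 1; order 5: 1; order 10: 3; order 20: 1.
Total: 1 + 3 + 1 + 1 + 3 + 1 = 10.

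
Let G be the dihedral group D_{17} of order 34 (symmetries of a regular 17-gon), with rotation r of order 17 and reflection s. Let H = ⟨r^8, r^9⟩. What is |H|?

|⟨r^8⟩| = 17 and |⟨r^9⟩| = 17, so |H| is a multiple of lcm(17, 17) = 17 and divides |G| = 34.
Closing under the operation: H = {e, r, r^2, r^3, r^4, r^5, r^6, r^7, r^8, r^9, r^10, r^11, r^12, r^13, r^14, r^15, r^16}, so |H| = 17.

17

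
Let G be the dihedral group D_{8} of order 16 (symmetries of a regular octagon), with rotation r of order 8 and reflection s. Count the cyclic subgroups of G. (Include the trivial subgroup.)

A cyclic subgroup of order d is generated by each of its φ(d) elements of order d, so the cyclic subgroups of order d number (#elements of order d)/φ(d).
Cyclic subgroups by order — order 1: 1; order 2: 9; order 4: 1; order 8: 1.
Total: 12.

12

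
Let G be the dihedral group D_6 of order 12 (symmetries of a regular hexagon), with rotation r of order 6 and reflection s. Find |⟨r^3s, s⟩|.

|⟨r^3s⟩| = 2 and |⟨s⟩| = 2, so |H| is a multiple of lcm(2, 2) = 2 and divides |G| = 12.
Closing under the operation: H = {e, r^3, s, r^3s}, so |H| = 4.

4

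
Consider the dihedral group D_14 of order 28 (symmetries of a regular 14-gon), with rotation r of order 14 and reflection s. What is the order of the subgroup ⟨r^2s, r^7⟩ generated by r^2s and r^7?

|⟨r^2s⟩| = 2 and |⟨r^7⟩| = 2, so |H| is a multiple of lcm(2, 2) = 2 and divides |G| = 28.
Closing under the operation: H = {e, r^7, r^2s, r^9s}, so |H| = 4.

4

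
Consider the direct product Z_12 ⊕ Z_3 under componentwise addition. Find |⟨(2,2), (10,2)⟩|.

|⟨(2,2)⟩| = 6 and |⟨(10,2)⟩| = 6, so |H| is a multiple of lcm(6, 6) = 6 and divides |G| = 36.
Closing under the operation: H = {(0,0), (0,1), (0,2), (2,0), (2,1), (2,2), (4,0), (4,1), (4,2), (6,0), (6,1), (6,2), (8,0), (8,1), (8,2), (10,0), (10,1), (10,2)}, so |H| = 18.

18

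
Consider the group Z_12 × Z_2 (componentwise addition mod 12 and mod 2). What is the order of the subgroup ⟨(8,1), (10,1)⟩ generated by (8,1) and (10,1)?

|⟨(8,1)⟩| = 6 and |⟨(10,1)⟩| = 6, so |H| is a multiple of lcm(6, 6) = 6 and divides |G| = 24.
Closing under the operation: H = {(0,0), (0,1), (2,0), (2,1), (4,0), (4,1), (6,0), (6,1), (8,0), (8,1), (10,0), (10,1)}, so |H| = 12.

12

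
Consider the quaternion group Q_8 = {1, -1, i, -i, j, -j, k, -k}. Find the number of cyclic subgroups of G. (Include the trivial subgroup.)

5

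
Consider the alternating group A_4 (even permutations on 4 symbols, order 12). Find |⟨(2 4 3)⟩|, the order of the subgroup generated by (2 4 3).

Computing powers of (2 4 3): the smallest k with ((2 4 3))^k = e is k = 3.

3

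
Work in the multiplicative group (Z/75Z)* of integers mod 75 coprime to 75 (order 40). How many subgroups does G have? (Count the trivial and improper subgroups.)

16

|G| = 40, so by Lagrange every subgroup order divides 40. Divisors: 1, 2, 4, 5, 8, 10, 20, 40.
Subgroups by order — order 1: 1; order 2: 3; order 4: 3; order 5: 1; order 8: 1; order 10: 3; order 20: 3; order 40: 1.
Total: 1 + 3 + 3 + 1 + 1 + 3 + 3 + 1 = 16.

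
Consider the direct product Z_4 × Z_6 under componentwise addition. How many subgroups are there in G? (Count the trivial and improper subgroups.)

|G| = 24, so by Lagrange every subgroup order divides 24. Divisors: 1, 2, 3, 4, 6, 8, 12, 24.
Subgroups by order — order 1: 1; order 2: 3; order 3: 1; order 4: 3; order 6: 3; order 8: 1; order 12: 3; order 24: 1.
Total: 1 + 3 + 1 + 3 + 3 + 1 + 3 + 1 = 16.

16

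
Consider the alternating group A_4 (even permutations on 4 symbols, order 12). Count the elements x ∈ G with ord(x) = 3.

The elements of order 3 are: (2 3 4), (2 4 3), (1 2 3), (1 2 4), (1 3 2), (1 3 4), (1 4 2), (1 4 3).
That's 8.

8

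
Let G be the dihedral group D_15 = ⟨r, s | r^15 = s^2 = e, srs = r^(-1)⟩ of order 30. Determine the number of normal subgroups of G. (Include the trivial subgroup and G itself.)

5

G has 28 subgroups. Checking conjugation-invariance by order — order 1: 1/1 normal; order 2: 0/15 normal; order 3: 1/1 normal; order 5: 1/1 normal; order 6: 0/5 normal; order 10: 0/3 normal; order 15: 1/1 normal; order 30: 1/1 normal.
Total normal subgroups: 5.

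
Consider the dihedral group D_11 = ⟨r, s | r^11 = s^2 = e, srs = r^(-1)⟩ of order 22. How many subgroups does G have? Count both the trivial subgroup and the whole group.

14

|G| = 22, so by Lagrange every subgroup order divides 22. Divisors: 1, 2, 11, 22.
Subgroups by order — order 1: 1; order 2: 11; order 11: 1; order 22: 1.
Total: 1 + 11 + 1 + 1 = 14.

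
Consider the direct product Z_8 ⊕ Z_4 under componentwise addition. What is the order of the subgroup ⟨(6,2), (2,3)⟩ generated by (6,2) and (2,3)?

16

|⟨(6,2)⟩| = 4 and |⟨(2,3)⟩| = 4, so |H| is a multiple of lcm(4, 4) = 4 and divides |G| = 32.
Closing under the operation: H = {(0,0), (0,1), (0,2), (0,3), (2,0), (2,1), (2,2), (2,3), (4,0), (4,1), (4,2), (4,3), (6,0), (6,1), (6,2), (6,3)}, so |H| = 16.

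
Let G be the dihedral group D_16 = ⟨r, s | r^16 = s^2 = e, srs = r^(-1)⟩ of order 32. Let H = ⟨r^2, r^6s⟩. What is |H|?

16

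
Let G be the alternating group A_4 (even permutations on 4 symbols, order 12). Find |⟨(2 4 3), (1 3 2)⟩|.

12

|⟨(2 4 3)⟩| = 3 and |⟨(1 3 2)⟩| = 3, so |H| is a multiple of lcm(3, 3) = 3 and divides |G| = 12.
Closing {(2 4 3), (1 3 2)} under the group operation gives all of G, so |H| = 12.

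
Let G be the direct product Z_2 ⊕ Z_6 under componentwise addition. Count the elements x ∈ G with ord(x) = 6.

6

An element (a,b) has order lcm(ord(a), ord(b)); count pairs with lcm equal to 6.
Enumerating gives 6 such elements.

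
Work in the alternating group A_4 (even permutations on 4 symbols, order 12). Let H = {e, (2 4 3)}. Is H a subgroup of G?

(2 4 3) ∈ H but its inverse (2 3 4) ∉ H, so H is not a subgroup.

No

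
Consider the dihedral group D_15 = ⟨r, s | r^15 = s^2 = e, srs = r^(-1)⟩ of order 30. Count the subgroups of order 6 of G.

5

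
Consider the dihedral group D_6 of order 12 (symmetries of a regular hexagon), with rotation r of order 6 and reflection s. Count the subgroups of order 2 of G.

7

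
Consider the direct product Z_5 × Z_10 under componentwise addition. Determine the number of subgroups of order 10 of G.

6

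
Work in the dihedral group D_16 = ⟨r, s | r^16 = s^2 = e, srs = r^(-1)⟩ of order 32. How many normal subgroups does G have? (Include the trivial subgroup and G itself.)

G has 36 subgroups. Checking conjugation-invariance by order — order 1: 1/1 normal; order 2: 1/17 normal; order 4: 1/9 normal; order 8: 1/5 normal; order 16: 3/3 normal; order 32: 1/1 normal.
Total normal subgroups: 8.

8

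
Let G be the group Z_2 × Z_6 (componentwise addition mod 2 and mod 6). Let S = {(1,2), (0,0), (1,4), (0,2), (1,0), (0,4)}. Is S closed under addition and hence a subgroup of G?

|S| = 6 divides |G| = 12, consistent with Lagrange.
S contains the identity, every element's inverse is in S, and S is closed under +: it is a subgroup.
In fact S = ⟨(1,2)⟩.

Yes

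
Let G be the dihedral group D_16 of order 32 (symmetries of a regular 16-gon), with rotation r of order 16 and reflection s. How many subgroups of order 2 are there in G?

17

|G| = 32 and 2 | 32, so subgroups of order 2 are possible by Lagrange.
The subgroups of order 2 are: {e, r^10s}; {e, r^11s}; {e, r^12s}; {e, r^13s}; … (17 in all).
So G has 17 subgroups of order 2.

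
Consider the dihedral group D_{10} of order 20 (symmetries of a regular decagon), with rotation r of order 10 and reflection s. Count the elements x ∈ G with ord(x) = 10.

The elements of order 10 are: r, r^3, r^7, r^9.
That's 4.

4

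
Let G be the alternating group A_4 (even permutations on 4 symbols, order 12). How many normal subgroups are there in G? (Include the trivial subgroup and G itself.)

3

G has 10 subgroups. Checking conjugation-invariance by order — order 1: 1/1 normal; order 2: 0/3 normal; order 3: 0/4 normal; order 4: 1/1 normal; order 12: 1/1 normal.
Total normal subgroups: 3.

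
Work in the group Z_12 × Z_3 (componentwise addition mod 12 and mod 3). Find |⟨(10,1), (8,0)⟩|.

|⟨(10,1)⟩| = 6 and |⟨(8,0)⟩| = 3, so |H| is a multiple of lcm(6, 3) = 6 and divides |G| = 36.
Closing under the operation: H = {(0,0), (0,1), (0,2), (2,0), (2,1), (2,2), (4,0), (4,1), (4,2), (6,0), (6,1), (6,2), (8,0), (8,1), (8,2), (10,0), (10,1), (10,2)}, so |H| = 18.

18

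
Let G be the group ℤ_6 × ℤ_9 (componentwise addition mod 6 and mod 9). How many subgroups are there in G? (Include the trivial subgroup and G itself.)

|G| = 54, so by Lagrange every subgroup order divides 54. Divisors: 1, 2, 3, 6, 9, 18, 27, 54.
Subgroups by order — order 1: 1; order 2: 1; order 3: 4; order 6: 4; order 9: 4; order 18: 4; order 27: 1; order 54: 1.
Total: 1 + 1 + 4 + 4 + 4 + 4 + 1 + 1 = 20.

20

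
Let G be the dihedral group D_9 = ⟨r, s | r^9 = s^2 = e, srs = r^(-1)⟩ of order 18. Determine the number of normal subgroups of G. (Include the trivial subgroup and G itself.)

G has 16 subgroups. Checking conjugation-invariance by order — order 1: 1/1 normal; order 2: 0/9 normal; order 3: 1/1 normal; order 6: 0/3 normal; order 9: 1/1 normal; order 18: 1/1 normal.
Total normal subgroups: 4.

4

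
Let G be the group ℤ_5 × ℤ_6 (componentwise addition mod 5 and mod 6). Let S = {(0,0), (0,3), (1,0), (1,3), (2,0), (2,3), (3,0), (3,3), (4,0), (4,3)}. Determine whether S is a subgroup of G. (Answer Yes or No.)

Yes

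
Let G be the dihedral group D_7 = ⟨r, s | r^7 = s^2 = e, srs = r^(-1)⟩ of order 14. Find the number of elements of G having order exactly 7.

The elements of order 7 are: r, r^2, r^3, r^4, r^5, r^6.
That's 6.

6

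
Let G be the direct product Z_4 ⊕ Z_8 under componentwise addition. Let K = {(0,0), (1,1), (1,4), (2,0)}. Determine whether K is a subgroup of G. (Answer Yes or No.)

(1,1) ∈ K but its inverse (3,7) ∉ K, so K is not a subgroup.

No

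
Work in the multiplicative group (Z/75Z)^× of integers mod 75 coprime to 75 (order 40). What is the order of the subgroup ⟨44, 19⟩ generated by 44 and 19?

20

|⟨44⟩| = 10 and |⟨19⟩| = 10, so |H| is a multiple of lcm(10, 10) = 10 and divides |G| = 40.
Closing under the operation: H = {1, 4, 11, 14, 16, 19, 26, 29, 31, 34, 41, 44, 46, 49, 56, 59, 61, 64, 71, 74}, so |H| = 20.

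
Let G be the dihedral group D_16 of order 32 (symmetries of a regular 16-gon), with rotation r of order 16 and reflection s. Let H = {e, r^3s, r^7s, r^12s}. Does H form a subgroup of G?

Closure fails: r^3s · r^12s = r^7 ∉ H. So H is not a subgroup.

No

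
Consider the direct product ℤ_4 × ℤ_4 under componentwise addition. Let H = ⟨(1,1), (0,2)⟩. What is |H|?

|⟨(1,1)⟩| = 4 and |⟨(0,2)⟩| = 2, so |H| is a multiple of lcm(4, 2) = 4 and divides |G| = 16.
Closing under the operation: H = {(0,0), (0,2), (1,1), (1,3), (2,0), (2,2), (3,1), (3,3)}, so |H| = 8.

8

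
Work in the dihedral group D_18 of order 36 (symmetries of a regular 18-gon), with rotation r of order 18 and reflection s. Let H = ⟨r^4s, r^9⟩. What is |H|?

|⟨r^4s⟩| = 2 and |⟨r^9⟩| = 2, so |H| is a multiple of lcm(2, 2) = 2 and divides |G| = 36.
Closing under the operation: H = {e, r^9, r^4s, r^13s}, so |H| = 4.

4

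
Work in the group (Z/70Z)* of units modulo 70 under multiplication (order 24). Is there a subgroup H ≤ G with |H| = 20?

20 does not divide |G| = 24, so by Lagrange no subgroup of order 20 exists.

No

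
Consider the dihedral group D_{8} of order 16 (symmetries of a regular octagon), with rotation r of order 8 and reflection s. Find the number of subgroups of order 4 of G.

|G| = 16 and 4 | 16, so subgroups of order 4 are possible by Lagrange.
The subgroups of order 4 are: {e, r^2, r^4, r^6}; {e, r^4, r^2s, r^6s}; {e, r^4, r^3s, r^7s}; {e, r^4, s, r^4s}; … (5 in all).
So G has 5 subgroups of order 4.

5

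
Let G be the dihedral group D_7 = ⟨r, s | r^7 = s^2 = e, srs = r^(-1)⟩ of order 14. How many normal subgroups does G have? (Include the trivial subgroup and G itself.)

G has 10 subgroups. Checking conjugation-invariance by order — order 1: 1/1 normal; order 2: 0/7 normal; order 7: 1/1 normal; order 14: 1/1 normal.
Total normal subgroups: 3.

3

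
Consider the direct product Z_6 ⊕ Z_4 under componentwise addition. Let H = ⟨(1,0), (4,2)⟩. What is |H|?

|⟨(1,0)⟩| = 6 and |⟨(4,2)⟩| = 6, so |H| is a multiple of lcm(6, 6) = 6 and divides |G| = 24.
Closing under the operation: H = {(0,0), (0,2), (1,0), (1,2), (2,0), (2,2), (3,0), (3,2), (4,0), (4,2), (5,0), (5,2)}, so |H| = 12.

12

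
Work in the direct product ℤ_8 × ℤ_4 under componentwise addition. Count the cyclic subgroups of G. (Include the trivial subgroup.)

14

Each element a generates a cyclic subgroup ⟨a⟩; distinct elements may generate the same one (a cyclic group of order d has φ(d) generators).
Cyclic subgroups by order — order 1: 1; order 2: 3; order 4: 6; order 8: 4.
Total: 14.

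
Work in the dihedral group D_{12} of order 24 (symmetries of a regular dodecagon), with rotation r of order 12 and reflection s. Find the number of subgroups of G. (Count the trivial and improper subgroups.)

|G| = 24, so by Lagrange every subgroup order divides 24. Divisors: 1, 2, 3, 4, 6, 8, 12, 24.
Subgroups by order — order 1: 1; order 2: 13; order 3: 1; order 4: 7; order 6: 5; order 8: 3; order 12: 3; order 24: 1.
Total: 1 + 13 + 1 + 7 + 5 + 3 + 3 + 1 = 34.

34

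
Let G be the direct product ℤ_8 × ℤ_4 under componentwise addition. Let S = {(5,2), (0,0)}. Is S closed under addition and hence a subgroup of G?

No

(5,2) ∈ S but its inverse (3,2) ∉ S, so S is not a subgroup.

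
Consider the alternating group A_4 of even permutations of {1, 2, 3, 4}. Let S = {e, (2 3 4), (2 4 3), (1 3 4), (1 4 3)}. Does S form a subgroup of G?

No

|S| = 5 does not divide |G| = 12, so by Lagrange S is not a subgroup.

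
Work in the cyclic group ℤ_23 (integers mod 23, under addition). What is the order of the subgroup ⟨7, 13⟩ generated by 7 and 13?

|⟨7⟩| = 23 and |⟨13⟩| = 23, so |H| is a multiple of lcm(23, 23) = 23 and divides |G| = 23.
Closing {7, 13} under the group operation gives all of G, so |H| = 23.

23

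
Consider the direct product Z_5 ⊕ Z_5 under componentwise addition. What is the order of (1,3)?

5

The order of (1,3) in Z_5 × Z_5 is lcm(ord(1) in Z_5, ord(3) in Z_5).
ord(1) = 5 and ord(3) = 5, so |⟨(1,3)⟩| = lcm(5, 5) = 5.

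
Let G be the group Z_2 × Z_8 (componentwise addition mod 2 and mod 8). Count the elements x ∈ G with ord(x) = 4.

An element (a,b) has order lcm(ord(a), ord(b)); count pairs with lcm equal to 4.
Enumerating gives 4 such elements.

4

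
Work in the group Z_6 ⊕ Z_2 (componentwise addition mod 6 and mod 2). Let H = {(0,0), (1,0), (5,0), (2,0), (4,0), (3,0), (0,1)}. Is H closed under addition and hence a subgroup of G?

No

|H| = 7 does not divide |G| = 12, so by Lagrange H is not a subgroup.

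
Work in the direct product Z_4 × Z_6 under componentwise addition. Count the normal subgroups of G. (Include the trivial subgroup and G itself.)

16

G is abelian, so every subgroup is normal.
G has 16 subgroups in total, hence 16 normal subgroups.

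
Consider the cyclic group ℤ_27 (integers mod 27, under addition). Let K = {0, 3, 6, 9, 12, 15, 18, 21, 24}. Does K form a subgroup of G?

Yes

|K| = 9 divides |G| = 27, consistent with Lagrange.
K contains the identity, every element's inverse is in K, and K is closed under +: it is a subgroup.
In fact K = ⟨3⟩.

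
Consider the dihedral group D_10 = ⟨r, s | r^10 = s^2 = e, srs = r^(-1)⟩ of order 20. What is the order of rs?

Computing powers of rs: the smallest k with (rs)^k = e is k = 2.

2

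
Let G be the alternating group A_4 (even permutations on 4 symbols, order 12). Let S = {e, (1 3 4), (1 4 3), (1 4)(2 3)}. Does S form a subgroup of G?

No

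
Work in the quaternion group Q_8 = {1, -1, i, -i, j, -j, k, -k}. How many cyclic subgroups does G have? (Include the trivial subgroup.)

Each element a generates a cyclic subgroup ⟨a⟩; distinct elements may generate the same one (a cyclic group of order d has φ(d) generators).
Cyclic subgroups by order — order 1: 1; order 2: 1; order 4: 3.
Total: 5.

5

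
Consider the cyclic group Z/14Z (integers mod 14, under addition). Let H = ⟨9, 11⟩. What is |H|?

14

|⟨9⟩| = 14 and |⟨11⟩| = 14, so |H| is a multiple of lcm(14, 14) = 14 and divides |G| = 14.
Closing {9, 11} under the group operation gives all of G, so |H| = 14.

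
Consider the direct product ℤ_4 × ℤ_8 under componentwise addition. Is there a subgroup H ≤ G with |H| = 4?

4 | 32. A subgroup of order 4 is {(0,0), (0,2), (0,4), (0,6)}.

Yes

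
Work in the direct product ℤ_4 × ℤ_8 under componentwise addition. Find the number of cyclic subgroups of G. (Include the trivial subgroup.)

Group the elements of G by the cyclic subgroup they generate; each cyclic subgroup of order d accounts for φ(d) elements.
Cyclic subgroups by order — order 1: 1; order 2: 3; order 4: 6; order 8: 4.
Total: 14.

14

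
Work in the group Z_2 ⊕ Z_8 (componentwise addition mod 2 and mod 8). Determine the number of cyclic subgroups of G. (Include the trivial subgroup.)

8

A cyclic subgroup of order d is generated by each of its φ(d) elements of order d, so the cyclic subgroups of order d number (#elements of order d)/φ(d).
Cyclic subgroups by order — order 1: 1; order 2: 3; order 4: 2; order 8: 2.
Total: 8.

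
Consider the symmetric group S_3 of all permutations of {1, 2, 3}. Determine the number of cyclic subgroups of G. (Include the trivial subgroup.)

5

Group the elements of G by the cyclic subgroup they generate; each cyclic subgroup of order d accounts for φ(d) elements.
Cyclic subgroups by order — order 1: 1; order 2: 3; order 3: 1.
Total: 5.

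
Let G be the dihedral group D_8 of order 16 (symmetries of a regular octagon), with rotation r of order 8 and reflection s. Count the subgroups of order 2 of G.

9

|G| = 16 and 2 | 16, so subgroups of order 2 are possible by Lagrange.
The subgroups of order 2 are: {e, r^2s}; {e, r^3s}; {e, r^4}; {e, r^4s}; … (9 in all).
So G has 9 subgroups of order 2.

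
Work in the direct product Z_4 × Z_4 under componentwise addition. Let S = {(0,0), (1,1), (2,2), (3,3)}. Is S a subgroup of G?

|S| = 4 divides |G| = 16, consistent with Lagrange.
S contains the identity, every element's inverse is in S, and S is closed under +: it is a subgroup.
In fact S = ⟨(1,1)⟩.

Yes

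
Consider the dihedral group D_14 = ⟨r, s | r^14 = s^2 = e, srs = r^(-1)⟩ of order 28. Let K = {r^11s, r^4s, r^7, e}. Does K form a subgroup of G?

Yes

|K| = 4 divides |G| = 28, consistent with Lagrange.
K contains the identity, every element's inverse is in K, and K is closed under ·: it is a subgroup.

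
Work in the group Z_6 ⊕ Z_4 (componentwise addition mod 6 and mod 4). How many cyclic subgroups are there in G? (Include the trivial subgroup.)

12

Each element a generates a cyclic subgroup ⟨a⟩; distinct elements may generate the same one (a cyclic group of order d has φ(d) generators).
Cyclic subgroups by order — order 1: 1; order 2: 3; order 3: 1; order 4: 2; order 6: 3; order 12: 2.
Total: 12.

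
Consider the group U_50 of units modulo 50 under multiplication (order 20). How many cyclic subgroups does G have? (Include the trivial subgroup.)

6

Group the elements of G by the cyclic subgroup they generate; each cyclic subgroup of order d accounts for φ(d) elements.
Cyclic subgroups by order — order 1: 1; order 2: 1; order 4: 1; order 5: 1; order 10: 1; order 20: 1.
Total: 6.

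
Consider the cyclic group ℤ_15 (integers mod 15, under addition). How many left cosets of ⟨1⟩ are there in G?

|⟨1⟩| = 15 and |G| = 15.
By Lagrange, [G : H] = |G|/|H| = 15/15 = 1.

1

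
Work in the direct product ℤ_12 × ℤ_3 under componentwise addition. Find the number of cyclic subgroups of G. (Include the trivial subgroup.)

Each element a generates a cyclic subgroup ⟨a⟩; distinct elements may generate the same one (a cyclic group of order d has φ(d) generators).
Cyclic subgroups by order — order 1: 1; order 2: 1; order 3: 4; order 4: 1; order 6: 4; order 12: 4.
Total: 15.

15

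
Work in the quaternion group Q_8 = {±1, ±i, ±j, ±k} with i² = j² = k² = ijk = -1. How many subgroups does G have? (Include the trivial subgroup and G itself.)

|G| = 8, so by Lagrange every subgroup order divides 8. Divisors: 1, 2, 4, 8.
Subgroups by order — order 1: 1; order 2: 1; order 4: 3; order 8: 1.
Total: 1 + 1 + 3 + 1 = 6.

6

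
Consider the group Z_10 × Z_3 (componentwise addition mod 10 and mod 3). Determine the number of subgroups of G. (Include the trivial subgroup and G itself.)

|G| = 30, so by Lagrange every subgroup order divides 30. Divisors: 1, 2, 3, 5, 6, 10, 15, 30.
Subgroups by order — order 1: 1; order 2: 1; order 3: 1; order 5: 1; order 6: 1; order 10: 1; order 15: 1; order 30: 1.
Total: 1 + 1 + 1 + 1 + 1 + 1 + 1 + 1 = 8.

8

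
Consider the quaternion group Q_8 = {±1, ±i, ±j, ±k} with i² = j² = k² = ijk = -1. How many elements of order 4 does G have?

The elements of order 4 are: i, -i, j, -j, k, -k.
That's 6.

6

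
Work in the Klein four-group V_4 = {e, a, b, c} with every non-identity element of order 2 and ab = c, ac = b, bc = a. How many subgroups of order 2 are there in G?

|G| = 4 and 2 | 4, so subgroups of order 2 are possible by Lagrange.
The subgroups of order 2 are: {e, a}; {e, b}; {e, c}.
So G has 3 subgroups of order 2.

3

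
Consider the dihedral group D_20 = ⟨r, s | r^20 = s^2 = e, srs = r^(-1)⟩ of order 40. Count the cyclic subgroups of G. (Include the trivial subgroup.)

A cyclic subgroup of order d is generated by each of its φ(d) elements of order d, so the cyclic subgroups of order d number (#elements of order d)/φ(d).
Cyclic subgroups by order — order 1: 1; order 2: 21; order 4: 1; order 5: 1; order 10: 1; order 20: 1.
Total: 26.

26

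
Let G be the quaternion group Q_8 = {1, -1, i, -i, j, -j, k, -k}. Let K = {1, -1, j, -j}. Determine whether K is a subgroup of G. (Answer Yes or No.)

Yes

|K| = 4 divides |G| = 8, consistent with Lagrange.
K contains the identity, every element's inverse is in K, and K is closed under ·: it is a subgroup.
In fact K = ⟨j⟩.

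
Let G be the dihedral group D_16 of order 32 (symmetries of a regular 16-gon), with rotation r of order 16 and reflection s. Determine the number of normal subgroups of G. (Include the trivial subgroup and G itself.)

G has 36 subgroups. Checking conjugation-invariance by order — order 1: 1/1 normal; order 2: 1/17 normal; order 4: 1/9 normal; order 8: 1/5 normal; order 16: 3/3 normal; order 32: 1/1 normal.
Total normal subgroups: 8.

8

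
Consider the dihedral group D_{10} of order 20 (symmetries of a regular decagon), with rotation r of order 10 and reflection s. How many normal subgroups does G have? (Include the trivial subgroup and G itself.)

7

G has 22 subgroups. Checking conjugation-invariance by order — order 1: 1/1 normal; order 2: 1/11 normal; order 4: 0/5 normal; order 5: 1/1 normal; order 10: 3/3 normal; order 20: 1/1 normal.
Total normal subgroups: 7.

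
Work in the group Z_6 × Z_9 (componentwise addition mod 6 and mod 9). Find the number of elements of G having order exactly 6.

An element (a,b) has order lcm(ord(a), ord(b)); count pairs with lcm equal to 6.
Enumerating gives 8 such elements.

8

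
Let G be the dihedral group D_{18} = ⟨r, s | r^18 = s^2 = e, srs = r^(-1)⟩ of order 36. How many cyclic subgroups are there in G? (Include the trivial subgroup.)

Group the elements of G by the cyclic subgroup they generate; each cyclic subgroup of order d accounts for φ(d) elements.
Cyclic subgroups by order — order 1: 1; order 2: 19; order 3: 1; order 6: 1; order 9: 1; order 18: 1.
Total: 24.

24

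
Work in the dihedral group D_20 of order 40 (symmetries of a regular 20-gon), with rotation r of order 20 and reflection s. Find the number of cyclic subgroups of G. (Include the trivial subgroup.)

Group the elements of G by the cyclic subgroup they generate; each cyclic subgroup of order d accounts for φ(d) elements.
Cyclic subgroups by order — order 1: 1; order 2: 21; order 4: 1; order 5: 1; order 10: 1; order 20: 1.
Total: 26.

26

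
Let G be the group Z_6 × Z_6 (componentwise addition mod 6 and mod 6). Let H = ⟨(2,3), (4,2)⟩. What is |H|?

18

|⟨(2,3)⟩| = 6 and |⟨(4,2)⟩| = 3, so |H| is a multiple of lcm(6, 3) = 6 and divides |G| = 36.
Closing under the operation: H = {(0,0), (0,1), (0,2), (0,3), (0,4), (0,5), (2,0), (2,1), (2,2), (2,3), (2,4), (2,5), (4,0), (4,1), (4,2), (4,3), (4,4), (4,5)}, so |H| = 18.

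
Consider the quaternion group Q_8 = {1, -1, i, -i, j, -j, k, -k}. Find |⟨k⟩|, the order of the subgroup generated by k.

4

Computing powers of k: the smallest k with (k)^k = e is k = 4.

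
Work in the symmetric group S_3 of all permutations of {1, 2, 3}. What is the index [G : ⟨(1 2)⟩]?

3

|⟨(1 2)⟩| = 2 and |G| = 6.
By Lagrange, [G : H] = |G|/|H| = 6/2 = 3.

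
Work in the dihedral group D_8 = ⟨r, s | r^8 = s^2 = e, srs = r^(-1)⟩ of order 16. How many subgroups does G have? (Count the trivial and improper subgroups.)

19

|G| = 16, so by Lagrange every subgroup order divides 16. Divisors: 1, 2, 4, 8, 16.
Subgroups by order — order 1: 1; order 2: 9; order 4: 5; order 8: 3; order 16: 1.
Total: 1 + 9 + 5 + 3 + 1 = 19.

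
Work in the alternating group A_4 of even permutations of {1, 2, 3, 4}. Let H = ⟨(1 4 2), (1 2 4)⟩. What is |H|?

3

|⟨(1 4 2)⟩| = 3 and |⟨(1 2 4)⟩| = 3, so |H| is a multiple of lcm(3, 3) = 3 and divides |G| = 12.
Closing under the operation: H = {e, (1 2 4), (1 4 2)}, so |H| = 3.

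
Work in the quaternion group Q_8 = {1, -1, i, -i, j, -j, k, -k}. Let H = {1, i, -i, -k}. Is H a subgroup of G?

No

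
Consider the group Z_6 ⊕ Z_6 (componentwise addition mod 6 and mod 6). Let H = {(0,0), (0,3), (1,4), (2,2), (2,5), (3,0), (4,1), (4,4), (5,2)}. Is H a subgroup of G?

No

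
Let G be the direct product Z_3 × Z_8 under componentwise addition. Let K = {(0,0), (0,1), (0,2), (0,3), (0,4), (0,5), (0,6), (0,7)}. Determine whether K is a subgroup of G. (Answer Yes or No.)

Yes

|K| = 8 divides |G| = 24, consistent with Lagrange.
K contains the identity, every element's inverse is in K, and K is closed under +: it is a subgroup.
In fact K = ⟨(0,1)⟩.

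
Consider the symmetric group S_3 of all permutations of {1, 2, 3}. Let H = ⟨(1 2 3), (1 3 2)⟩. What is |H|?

3

|⟨(1 2 3)⟩| = 3 and |⟨(1 3 2)⟩| = 3, so |H| is a multiple of lcm(3, 3) = 3 and divides |G| = 6.
Closing under the operation: H = {e, (1 2 3), (1 3 2)}, so |H| = 3.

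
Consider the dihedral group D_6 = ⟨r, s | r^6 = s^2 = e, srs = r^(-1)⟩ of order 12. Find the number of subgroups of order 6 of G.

3

|G| = 12 and 6 | 12, so subgroups of order 6 are possible by Lagrange.
The subgroups of order 6 are: {e, r, r^2, r^3, r^4, r^5}; {e, r^2, r^4, s, r^2s, r^4s}; {e, r^2, r^4, rs, r^3s, r^5s}.
So G has 3 subgroups of order 6.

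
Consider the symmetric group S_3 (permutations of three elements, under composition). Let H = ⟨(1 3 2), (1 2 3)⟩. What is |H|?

3

|⟨(1 3 2)⟩| = 3 and |⟨(1 2 3)⟩| = 3, so |H| is a multiple of lcm(3, 3) = 3 and divides |G| = 6.
Closing under the operation: H = {e, (1 2 3), (1 3 2)}, so |H| = 3.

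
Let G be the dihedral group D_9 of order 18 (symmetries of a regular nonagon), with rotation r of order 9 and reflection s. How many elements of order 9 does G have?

The elements of order 9 are: r, r^2, r^4, r^5, r^7, r^8.
That's 6.

6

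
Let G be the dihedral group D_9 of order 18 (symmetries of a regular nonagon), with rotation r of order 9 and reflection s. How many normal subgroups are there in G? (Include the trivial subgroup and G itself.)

4

G has 16 subgroups. Checking conjugation-invariance by order — order 1: 1/1 normal; order 2: 0/9 normal; order 3: 1/1 normal; order 6: 0/3 normal; order 9: 1/1 normal; order 18: 1/1 normal.
Total normal subgroups: 4.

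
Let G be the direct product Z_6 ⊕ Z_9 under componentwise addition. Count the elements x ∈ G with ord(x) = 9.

An element (a,b) has order lcm(ord(a), ord(b)); count pairs with lcm equal to 9.
Enumerating gives 18 such elements.

18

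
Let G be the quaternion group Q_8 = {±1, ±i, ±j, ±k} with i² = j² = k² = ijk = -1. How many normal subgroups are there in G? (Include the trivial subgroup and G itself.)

G has 6 subgroups. Checking conjugation-invariance by order — order 1: 1/1 normal; order 2: 1/1 normal; order 4: 3/3 normal; order 8: 1/1 normal.
Total normal subgroups: 6.

6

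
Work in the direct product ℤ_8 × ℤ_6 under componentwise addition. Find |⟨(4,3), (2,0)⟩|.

8

|⟨(4,3)⟩| = 2 and |⟨(2,0)⟩| = 4, so |H| is a multiple of lcm(2, 4) = 4 and divides |G| = 48.
Closing under the operation: H = {(0,0), (0,3), (2,0), (2,3), (4,0), (4,3), (6,0), (6,3)}, so |H| = 8.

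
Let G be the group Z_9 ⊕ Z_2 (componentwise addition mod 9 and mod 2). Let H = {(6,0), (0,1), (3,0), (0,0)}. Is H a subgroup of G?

No

|H| = 4 does not divide |G| = 18, so by Lagrange H is not a subgroup.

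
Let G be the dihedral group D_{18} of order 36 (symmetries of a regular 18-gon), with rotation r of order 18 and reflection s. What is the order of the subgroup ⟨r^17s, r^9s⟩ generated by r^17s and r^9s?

18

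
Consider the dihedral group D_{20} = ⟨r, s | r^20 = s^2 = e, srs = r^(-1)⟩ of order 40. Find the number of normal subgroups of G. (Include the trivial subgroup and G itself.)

9

G has 48 subgroups. Checking conjugation-invariance by order — order 1: 1/1 normal; order 2: 1/21 normal; order 4: 1/11 normal; order 5: 1/1 normal; order 8: 0/5 normal; order 10: 1/5 normal; order 20: 3/3 normal; order 40: 1/1 normal.
Total normal subgroups: 9.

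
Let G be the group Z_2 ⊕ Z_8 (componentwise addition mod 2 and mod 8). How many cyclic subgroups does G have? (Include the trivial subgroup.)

Group the elements of G by the cyclic subgroup they generate; each cyclic subgroup of order d accounts for φ(d) elements.
Cyclic subgroups by order — order 1: 1; order 2: 3; order 4: 2; order 8: 2.
Total: 8.

8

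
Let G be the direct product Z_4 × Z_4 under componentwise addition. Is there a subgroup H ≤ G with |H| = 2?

2 | 16. A subgroup of order 2 is {(0,0), (0,2)}.

Yes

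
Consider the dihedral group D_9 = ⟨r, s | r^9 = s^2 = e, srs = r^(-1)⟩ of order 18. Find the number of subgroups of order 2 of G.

9

|G| = 18 and 2 | 18, so subgroups of order 2 are possible by Lagrange.
The subgroups of order 2 are: {e, r^2s}; {e, r^3s}; {e, r^4s}; {e, r^5s}; … (9 in all).
So G has 9 subgroups of order 2.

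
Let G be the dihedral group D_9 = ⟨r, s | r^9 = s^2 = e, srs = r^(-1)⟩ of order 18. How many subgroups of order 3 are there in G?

1

|G| = 18 and 3 | 18, so subgroups of order 3 are possible by Lagrange.
The subgroups of order 3 are: {e, r^3, r^6}.
So G has 1 subgroup of order 3.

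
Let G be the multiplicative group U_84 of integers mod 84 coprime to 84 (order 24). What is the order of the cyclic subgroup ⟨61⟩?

6

Compute successive powers of 61 mod 84: 61, 25, 13, 37, 73, 1; 61^6 ≡ 1 (mod 84).
So |⟨61⟩| = 6.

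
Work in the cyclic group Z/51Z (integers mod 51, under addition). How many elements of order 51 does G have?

In a cyclic group of order 51, the number of elements of order d (for d | 51) is φ(d).
φ(51) = 32.

32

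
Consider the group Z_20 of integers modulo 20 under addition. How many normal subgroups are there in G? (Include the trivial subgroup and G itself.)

G is abelian, so every subgroup is normal.
G has 6 subgroups in total, hence 6 normal subgroups.

6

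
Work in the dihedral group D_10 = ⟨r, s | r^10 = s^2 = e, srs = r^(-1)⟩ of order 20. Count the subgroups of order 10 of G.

3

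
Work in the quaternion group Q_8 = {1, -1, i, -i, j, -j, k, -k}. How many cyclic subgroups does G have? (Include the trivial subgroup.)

A cyclic subgroup of order d is generated by each of its φ(d) elements of order d, so the cyclic subgroups of order d number (#elements of order d)/φ(d).
Cyclic subgroups by order — order 1: 1; order 2: 1; order 4: 3.
Total: 5.

5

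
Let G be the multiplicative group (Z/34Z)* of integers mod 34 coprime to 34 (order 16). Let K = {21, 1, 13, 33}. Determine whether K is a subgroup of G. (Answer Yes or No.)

|K| = 4 divides |G| = 16, consistent with Lagrange.
K contains the identity, every element's inverse is in K, and K is closed under ·: it is a subgroup.
In fact K = ⟨21⟩.

Yes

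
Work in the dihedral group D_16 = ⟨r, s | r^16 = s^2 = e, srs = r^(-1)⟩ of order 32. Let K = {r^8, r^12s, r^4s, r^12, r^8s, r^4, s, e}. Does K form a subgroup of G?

|K| = 8 divides |G| = 32, consistent with Lagrange.
K contains the identity, every element's inverse is in K, and K is closed under ·: it is a subgroup.

Yes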